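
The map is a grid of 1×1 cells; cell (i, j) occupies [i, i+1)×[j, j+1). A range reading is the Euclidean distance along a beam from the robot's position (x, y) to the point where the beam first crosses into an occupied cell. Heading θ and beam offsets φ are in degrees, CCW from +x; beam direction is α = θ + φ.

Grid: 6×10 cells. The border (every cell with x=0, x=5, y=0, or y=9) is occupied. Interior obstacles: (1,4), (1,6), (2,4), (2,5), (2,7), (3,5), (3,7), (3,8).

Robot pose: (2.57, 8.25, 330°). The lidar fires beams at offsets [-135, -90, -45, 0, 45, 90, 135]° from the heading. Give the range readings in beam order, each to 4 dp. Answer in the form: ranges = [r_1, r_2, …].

beam 1: φ=-135°, α=195°
  direction (-0.9659, -0.2588); cell (2,8); t to first gridline: x 0.5901, y 0.9659 (then +1.0353 / +3.8637)
    (1,8) via x @ 0.5901
    (1,7) via y @ 0.9659
    (0,7) via x @ 1.6254  # hit
  → r_1 = 1.6254
beam 2: φ=-90°, α=240°
  direction (-0.5000, -0.8660); cell (2,8); t to first gridline: x 1.1400, y 0.2887 (then +2.0000 / +1.1547)
    (2,7) via y @ 0.2887  # hit
  → r_2 = 0.2887
beam 3: φ=-45°, α=285°
  direction (0.2588, -0.9659); cell (2,8); t to first gridline: x 1.6614, y 0.2588 (then +3.8637 / +1.0353)
    (2,7) via y @ 0.2588  # hit
  → r_3 = 0.2588
beam 4: φ=0°, α=330°
  direction (0.8660, -0.5000); cell (2,8); t to first gridline: x 0.4965, y 0.5000 (then +1.1547 / +2.0000)
    (3,8) via x @ 0.4965  # hit
  → r_4 = 0.4965
beam 5: φ=45°, α=15°
  direction (0.9659, 0.2588); cell (2,8); t to first gridline: x 0.4452, y 2.8978 (then +1.0353 / +3.8637)
    (3,8) via x @ 0.4452  # hit
  → r_5 = 0.4452
beam 6: φ=90°, α=60°
  direction (0.5000, 0.8660); cell (2,8); t to first gridline: x 0.8600, y 0.8660 (then +2.0000 / +1.1547)
    (3,8) via x @ 0.8600  # hit
  → r_6 = 0.8600
beam 7: φ=135°, α=105°
  direction (-0.2588, 0.9659); cell (2,8); t to first gridline: x 2.2023, y 0.7765 (then +3.8637 / +1.0353)
    (2,9) via y @ 0.7765  # hit
  → r_7 = 0.7765

ranges = [1.6254, 0.2887, 0.2588, 0.4965, 0.4452, 0.8600, 0.7765]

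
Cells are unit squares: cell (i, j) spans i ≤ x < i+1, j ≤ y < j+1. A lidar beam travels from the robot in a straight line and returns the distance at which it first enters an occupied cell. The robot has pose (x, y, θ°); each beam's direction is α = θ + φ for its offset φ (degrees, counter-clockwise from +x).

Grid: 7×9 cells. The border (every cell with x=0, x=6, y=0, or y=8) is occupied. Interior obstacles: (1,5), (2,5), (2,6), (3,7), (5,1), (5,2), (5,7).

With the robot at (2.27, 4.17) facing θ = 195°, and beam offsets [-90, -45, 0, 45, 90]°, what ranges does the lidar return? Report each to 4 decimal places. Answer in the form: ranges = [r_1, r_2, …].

ranges = [0.8593, 1.4665, 1.3148, 2.5400, 3.2818]

beam 1: φ=-90°, α=105°
  d=(-0.2588,0.9659)  start (2,4)  tX=1.0432 tY=0.8593  stride 1/|dx|=3.8637 1/|dy|=1.0353
    cross y-line → (2,5), t=0.8593 (wall)
  → r_1 = 0.8593
beam 2: φ=-45°, α=150°
  d=(-0.8660,0.5000)  start (2,4)  tX=0.3118 tY=1.6600  stride 1/|dx|=1.1547 1/|dy|=2.0000
    cross x-line → (1,4), t=0.3118
    cross x-line → (0,4), t=1.4665 (wall)
  → r_2 = 1.4665
beam 3: φ=0°, α=195°
  d=(-0.9659,-0.2588)  start (2,4)  tX=0.2795 tY=0.6568  stride 1/|dx|=1.0353 1/|dy|=3.8637
    cross x-line → (1,4), t=0.2795
    cross y-line → (1,3), t=0.6568
    cross x-line → (0,3), t=1.3148 (wall)
  → r_3 = 1.3148
beam 4: φ=45°, α=240°
  d=(-0.5000,-0.8660)  start (2,4)  tX=0.5400 tY=0.1963  stride 1/|dx|=2.0000 1/|dy|=1.1547
    cross y-line → (2,3), t=0.1963
    cross x-line → (1,3), t=0.5400
    cross y-line → (1,2), t=1.3510
    cross y-line → (1,1), t=2.5057
    cross x-line → (0,1), t=2.5400 (wall)
  → r_4 = 2.5400
beam 5: φ=90°, α=285°
  d=(0.2588,-0.9659)  start (2,4)  tX=2.8205 tY=0.1760  stride 1/|dx|=3.8637 1/|dy|=1.0353
    cross y-line → (2,3), t=0.1760
    cross y-line → (2,2), t=1.2113
    cross y-line → (2,1), t=2.2465
    cross x-line → (3,1), t=2.8205
    cross y-line → (3,0), t=3.2818 (wall)
  → r_5 = 3.2818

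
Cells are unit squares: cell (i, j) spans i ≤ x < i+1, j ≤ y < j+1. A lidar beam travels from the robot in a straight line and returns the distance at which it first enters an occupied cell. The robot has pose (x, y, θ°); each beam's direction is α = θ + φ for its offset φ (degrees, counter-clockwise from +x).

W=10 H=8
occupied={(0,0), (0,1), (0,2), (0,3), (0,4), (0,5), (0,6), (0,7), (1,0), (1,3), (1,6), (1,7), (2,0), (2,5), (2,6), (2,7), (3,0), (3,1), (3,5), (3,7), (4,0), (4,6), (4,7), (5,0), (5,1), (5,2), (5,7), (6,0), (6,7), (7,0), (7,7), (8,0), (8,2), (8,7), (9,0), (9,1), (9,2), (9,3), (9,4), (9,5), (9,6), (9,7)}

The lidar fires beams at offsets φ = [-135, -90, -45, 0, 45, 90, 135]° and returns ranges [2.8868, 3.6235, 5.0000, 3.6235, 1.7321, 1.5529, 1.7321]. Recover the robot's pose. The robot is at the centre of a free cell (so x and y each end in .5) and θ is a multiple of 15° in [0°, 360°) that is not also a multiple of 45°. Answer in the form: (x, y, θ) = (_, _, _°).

The pose lattice has 38·16 = 608 candidates. Test each by forward raycasting.
  (8.5, 3.5, 15°): beam 1 = 0.5774 ≠ 2.8868 ✗
  (6.5, 3.5, 30°): beam 1 = 1.9319 ≠ 2.8868 ✗
  (7.5, 5.5, 300°): beam 1 = 2.5882 ≠ 2.8868 ✗
  …
  (7.5, 4.5, 255°): r_1=2.8868, r_2=3.6235, r_3=5.0000, r_4=3.6235, r_5=1.7321, r_6=1.5529, r_7=1.7321 — all match ✓
Unique over the lattice → pose = (7.5, 4.5, 255°).

(x, y, θ) = (7.5, 4.5, 255°)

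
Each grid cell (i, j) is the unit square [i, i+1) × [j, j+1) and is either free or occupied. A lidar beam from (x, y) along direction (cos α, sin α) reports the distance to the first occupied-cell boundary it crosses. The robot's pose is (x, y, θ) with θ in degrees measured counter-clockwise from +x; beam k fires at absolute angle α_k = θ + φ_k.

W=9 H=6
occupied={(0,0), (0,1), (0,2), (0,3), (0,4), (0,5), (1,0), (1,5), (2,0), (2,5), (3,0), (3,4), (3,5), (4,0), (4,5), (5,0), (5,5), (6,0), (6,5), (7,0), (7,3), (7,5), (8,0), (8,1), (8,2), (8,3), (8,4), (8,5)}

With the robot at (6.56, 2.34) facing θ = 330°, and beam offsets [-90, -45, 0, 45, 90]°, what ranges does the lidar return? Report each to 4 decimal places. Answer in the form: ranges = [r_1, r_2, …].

ranges = [1.5473, 1.3873, 1.6628, 1.4908, 0.8800]

beam 1: φ=-90°, α=240°
  dir = (cos 240°, sin 240°) = (-0.5000, -0.8660); from cell (6,2)
  next x-line at t=1.1200, next y-line at t=0.3926; Δt_x=2.0000, Δt_y=1.1547
    y: enter (6,1) at t=0.3926
    x: enter (5,1) at t=1.1200
    y: enter (5,0) at t=1.5473 ← occupied
  → r_1 = 1.5473
beam 2: φ=-45°, α=285°
  dir = (cos 285°, sin 285°) = (0.2588, -0.9659); from cell (6,2)
  next x-line at t=1.7000, next y-line at t=0.3520; Δt_x=3.8637, Δt_y=1.0353
    y: enter (6,1) at t=0.3520
    y: enter (6,0) at t=1.3873 ← occupied
  → r_2 = 1.3873
beam 3: φ=0°, α=330°
  dir = (cos 330°, sin 330°) = (0.8660, -0.5000); from cell (6,2)
  next x-line at t=0.5081, next y-line at t=0.6800; Δt_x=1.1547, Δt_y=2.0000
    x: enter (7,2) at t=0.5081
    y: enter (7,1) at t=0.6800
    x: enter (8,1) at t=1.6628 ← occupied
  → r_3 = 1.6628
beam 4: φ=45°, α=15°
  dir = (cos 15°, sin 15°) = (0.9659, 0.2588); from cell (6,2)
  next x-line at t=0.4555, next y-line at t=2.5500; Δt_x=1.0353, Δt_y=3.8637
    x: enter (7,2) at t=0.4555
    x: enter (8,2) at t=1.4908 ← occupied
  → r_4 = 1.4908
beam 5: φ=90°, α=60°
  dir = (cos 60°, sin 60°) = (0.5000, 0.8660); from cell (6,2)
  next x-line at t=0.8800, next y-line at t=0.7621; Δt_x=2.0000, Δt_y=1.1547
    y: enter (6,3) at t=0.7621
    x: enter (7,3) at t=0.8800 ← occupied
  → r_5 = 0.8800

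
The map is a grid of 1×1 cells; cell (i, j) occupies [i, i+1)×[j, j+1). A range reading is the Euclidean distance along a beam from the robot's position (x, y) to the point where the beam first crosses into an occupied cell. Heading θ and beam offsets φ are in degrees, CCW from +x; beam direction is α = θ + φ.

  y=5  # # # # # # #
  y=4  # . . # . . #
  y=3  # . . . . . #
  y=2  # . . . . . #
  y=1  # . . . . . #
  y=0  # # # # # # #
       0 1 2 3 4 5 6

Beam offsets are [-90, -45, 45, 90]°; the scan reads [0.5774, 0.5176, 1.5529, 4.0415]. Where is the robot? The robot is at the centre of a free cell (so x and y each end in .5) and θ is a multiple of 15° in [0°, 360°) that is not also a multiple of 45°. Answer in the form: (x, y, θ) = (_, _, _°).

(x, y, θ) = (5.5, 4.5, 150°)

Enumerate (i+0.5, j+0.5, θ) over the 19 free cells and 16 admissible headings. For each, cast all 4 beams and compare to the given ranges.
  (5.5, 3.5, 30°): beam 1 = 1.0000 ≠ 0.5774 ✗
  (4.5, 4.5, 210°): beam 3 = 3.6235 ≠ 1.5529 ✗
  (2.5, 4.5, 300°): beam 1 = 1.7321 ≠ 0.5774 ✗
  …
  (5.5, 4.5, 150°): r_1=0.5774, r_2=0.5176, r_3=1.5529, r_4=4.0415 — all match ✓
Unique over the lattice → pose = (5.5, 4.5, 150°).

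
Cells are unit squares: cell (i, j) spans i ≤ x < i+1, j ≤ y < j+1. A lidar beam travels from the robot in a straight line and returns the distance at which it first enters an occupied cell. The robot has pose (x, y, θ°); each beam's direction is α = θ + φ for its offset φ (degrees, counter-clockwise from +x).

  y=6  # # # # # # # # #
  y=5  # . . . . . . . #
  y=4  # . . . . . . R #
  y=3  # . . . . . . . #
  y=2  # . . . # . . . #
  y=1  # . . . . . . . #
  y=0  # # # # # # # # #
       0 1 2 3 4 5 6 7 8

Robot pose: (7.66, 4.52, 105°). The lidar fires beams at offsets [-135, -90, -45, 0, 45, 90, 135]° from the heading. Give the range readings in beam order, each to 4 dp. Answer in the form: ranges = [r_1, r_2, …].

beam 1: φ=-135°, α=330°
  dir = (cos 330°, sin 330°) = (0.8660, -0.5000); from cell (7,4)
  next x-line at t=0.3926, next y-line at t=1.0400; Δt_x=1.1547, Δt_y=2.0000
    x: enter (8,4) at t=0.3926 ← occupied
  → r_1 = 0.3926
beam 2: φ=-90°, α=15°
  dir = (cos 15°, sin 15°) = (0.9659, 0.2588); from cell (7,4)
  next x-line at t=0.3520, next y-line at t=1.8546; Δt_x=1.0353, Δt_y=3.8637
    x: enter (8,4) at t=0.3520 ← occupied
  → r_2 = 0.3520
beam 3: φ=-45°, α=60°
  dir = (cos 60°, sin 60°) = (0.5000, 0.8660); from cell (7,4)
  next x-line at t=0.6800, next y-line at t=0.5543; Δt_x=2.0000, Δt_y=1.1547
    y: enter (7,5) at t=0.5543
    x: enter (8,5) at t=0.6800 ← occupied
  → r_3 = 0.6800
beam 4: φ=0°, α=105°
  dir = (cos 105°, sin 105°) = (-0.2588, 0.9659); from cell (7,4)
  next x-line at t=2.5500, next y-line at t=0.4969; Δt_x=3.8637, Δt_y=1.0353
    y: enter (7,5) at t=0.4969
    y: enter (7,6) at t=1.5322 ← occupied
  → r_4 = 1.5322
beam 5: φ=45°, α=150°
  dir = (cos 150°, sin 150°) = (-0.8660, 0.5000); from cell (7,4)
  next x-line at t=0.7621, next y-line at t=0.9600; Δt_x=1.1547, Δt_y=2.0000
    x: enter (6,4) at t=0.7621
    y: enter (6,5) at t=0.9600
    x: enter (5,5) at t=1.9168
    y: enter (5,6) at t=2.9600 ← occupied
  → r_5 = 2.9600
beam 6: φ=90°, α=195°
  dir = (cos 195°, sin 195°) = (-0.9659, -0.2588); from cell (7,4)
  next x-line at t=0.6833, next y-line at t=2.0091; Δt_x=1.0353, Δt_y=3.8637
    x: enter (6,4) at t=0.6833
    x: enter (5,4) at t=1.7186
    y: enter (5,3) at t=2.0091
    x: enter (4,3) at t=2.7538
    x: enter (3,3) at t=3.7891
    x: enter (2,3) at t=4.8244
    x: enter (1,3) at t=5.8597
    y: enter (1,2) at t=5.8728
    x: enter (0,2) at t=6.8949 ← occupied
  → r_6 = 6.8949
beam 7: φ=135°, α=240°
  dir = (cos 240°, sin 240°) = (-0.5000, -0.8660); from cell (7,4)
  next x-line at t=1.3200, next y-line at t=0.6004; Δt_x=2.0000, Δt_y=1.1547
    y: enter (7,3) at t=0.6004
    x: enter (6,3) at t=1.3200
    y: enter (6,2) at t=1.7551
    y: enter (6,1) at t=2.9098
    x: enter (5,1) at t=3.3200
    y: enter (5,0) at t=4.0645 ← occupied
  → r_7 = 4.0645

ranges = [0.3926, 0.3520, 0.6800, 1.5322, 2.9600, 6.8949, 4.0645]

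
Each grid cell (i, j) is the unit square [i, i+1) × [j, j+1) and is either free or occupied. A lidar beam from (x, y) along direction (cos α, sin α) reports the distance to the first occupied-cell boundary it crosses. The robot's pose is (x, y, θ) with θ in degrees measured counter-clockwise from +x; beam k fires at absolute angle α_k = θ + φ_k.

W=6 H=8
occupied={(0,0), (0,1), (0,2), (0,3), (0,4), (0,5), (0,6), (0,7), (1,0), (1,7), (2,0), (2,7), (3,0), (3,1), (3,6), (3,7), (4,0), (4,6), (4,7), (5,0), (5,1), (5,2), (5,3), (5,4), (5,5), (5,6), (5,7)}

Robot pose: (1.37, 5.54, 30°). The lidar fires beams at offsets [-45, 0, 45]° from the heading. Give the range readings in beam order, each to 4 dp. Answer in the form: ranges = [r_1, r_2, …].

ranges = [3.7581, 1.8822, 1.5115]

beam 1: φ=-45°, α=345°
  d=(0.9659,-0.2588)  start (1,5)  tX=0.6522 tY=2.0864  stride 1/|dx|=1.0353 1/|dy|=3.8637
    cross x-line → (2,5), t=0.6522
    cross x-line → (3,5), t=1.6875
    cross y-line → (3,4), t=2.0864
    cross x-line → (4,4), t=2.7228
    cross x-line → (5,4), t=3.7581 (wall)
  → r_1 = 3.7581
beam 2: φ=0°, α=30°
  d=(0.8660,0.5000)  start (1,5)  tX=0.7275 tY=0.9200  stride 1/|dx|=1.1547 1/|dy|=2.0000
    cross x-line → (2,5), t=0.7275
    cross y-line → (2,6), t=0.9200
    cross x-line → (3,6), t=1.8822 (wall)
  → r_2 = 1.8822
beam 3: φ=45°, α=75°
  d=(0.2588,0.9659)  start (1,5)  tX=2.4341 tY=0.4762  stride 1/|dx|=3.8637 1/|dy|=1.0353
    cross y-line → (1,6), t=0.4762
    cross y-line → (1,7), t=1.5115 (wall)
  → r_3 = 1.5115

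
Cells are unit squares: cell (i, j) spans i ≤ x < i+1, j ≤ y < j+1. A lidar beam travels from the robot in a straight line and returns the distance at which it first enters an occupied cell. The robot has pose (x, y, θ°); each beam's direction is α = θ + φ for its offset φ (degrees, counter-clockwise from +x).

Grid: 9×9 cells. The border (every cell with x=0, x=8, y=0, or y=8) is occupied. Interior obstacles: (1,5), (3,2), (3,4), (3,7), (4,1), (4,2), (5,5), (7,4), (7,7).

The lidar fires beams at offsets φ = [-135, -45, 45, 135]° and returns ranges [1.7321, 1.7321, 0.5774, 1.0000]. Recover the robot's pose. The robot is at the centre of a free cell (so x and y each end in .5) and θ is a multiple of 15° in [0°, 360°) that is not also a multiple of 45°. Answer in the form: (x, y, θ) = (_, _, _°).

(x, y, θ) = (2.5, 4.5, 345°)

Candidates: 40 free-cell centres × 16 headings = 640 poses. Raycast each; keep the one whose scan matches to 4 dp.
  (4.5, 3.5, 150°): beam 1 = 2.5882 ≠ 1.7321 ✗
  (2.5, 3.5, 105°): beam 1 = 1.0000 ≠ 1.7321 ✗
  (1.5, 6.5, 300°): beam 1 = 0.5176 ≠ 1.7321 ✗
  (6.5, 3.5, 345°): beam 2 = 2.8868 ≠ 1.7321 ✗
  …
  (2.5, 4.5, 345°): r_1=1.7321, r_2=1.7321, r_3=0.5774, r_4=1.0000 — all match ✓
No second candidate reproduces the full scan.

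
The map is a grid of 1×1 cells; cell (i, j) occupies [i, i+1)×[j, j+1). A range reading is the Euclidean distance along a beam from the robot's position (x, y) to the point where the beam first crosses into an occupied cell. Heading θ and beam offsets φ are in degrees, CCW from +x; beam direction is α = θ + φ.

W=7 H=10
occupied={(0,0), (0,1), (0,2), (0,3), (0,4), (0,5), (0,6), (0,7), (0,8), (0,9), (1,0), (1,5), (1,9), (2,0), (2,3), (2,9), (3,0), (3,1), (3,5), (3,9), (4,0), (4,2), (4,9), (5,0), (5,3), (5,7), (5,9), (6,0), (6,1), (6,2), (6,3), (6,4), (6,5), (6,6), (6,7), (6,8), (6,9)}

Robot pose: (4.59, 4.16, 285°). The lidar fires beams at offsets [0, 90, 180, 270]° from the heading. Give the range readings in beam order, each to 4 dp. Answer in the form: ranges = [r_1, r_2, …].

ranges = [1.2009, 1.4597, 5.0107, 1.6461]

beam 1: φ=0°, α=285°
  cosα=0.2588 sinα=-0.9659 | (4,4) | tMaxX 1.5841 tMaxY 0.1656 | tΔX 3.8637 tΔY 1.0353
    t=0.1656 [y] (4,3)
    t=1.2009 [y] (4,2) — stop
  → r_1 = 1.2009
beam 2: φ=90°, α=15°
  cosα=0.9659 sinα=0.2588 | (4,4) | tMaxX 0.4245 tMaxY 3.2455 | tΔX 1.0353 tΔY 3.8637
    t=0.4245 [x] (5,4)
    t=1.4597 [x] (6,4) — stop
  → r_2 = 1.4597
beam 3: φ=180°, α=105°
  cosα=-0.2588 sinα=0.9659 | (4,4) | tMaxX 2.2796 tMaxY 0.8696 | tΔX 3.8637 tΔY 1.0353
    t=0.8696 [y] (4,5)
    t=1.9049 [y] (4,6)
    t=2.2796 [x] (3,6)
    t=2.9402 [y] (3,7)
    t=3.9755 [y] (3,8)
    t=5.0107 [y] (3,9) — stop
  → r_3 = 5.0107
beam 4: φ=270°, α=195°
  cosα=-0.9659 sinα=-0.2588 | (4,4) | tMaxX 0.6108 tMaxY 0.6182 | tΔX 1.0353 tΔY 3.8637
    t=0.6108 [x] (3,4)
    t=0.6182 [y] (3,3)
    t=1.6461 [x] (2,3) — stop
  → r_4 = 1.6461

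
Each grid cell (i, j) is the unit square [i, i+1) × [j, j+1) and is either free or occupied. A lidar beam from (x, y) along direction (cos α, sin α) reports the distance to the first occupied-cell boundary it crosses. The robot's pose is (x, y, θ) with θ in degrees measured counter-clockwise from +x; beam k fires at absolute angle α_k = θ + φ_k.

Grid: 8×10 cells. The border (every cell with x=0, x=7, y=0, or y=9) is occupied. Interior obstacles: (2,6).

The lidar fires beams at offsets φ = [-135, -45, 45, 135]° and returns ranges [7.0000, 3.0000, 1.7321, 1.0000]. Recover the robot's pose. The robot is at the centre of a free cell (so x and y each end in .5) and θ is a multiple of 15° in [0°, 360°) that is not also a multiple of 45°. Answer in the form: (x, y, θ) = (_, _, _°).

Enumerate (i+0.5, j+0.5, θ) over the 47 free cells and 16 admissible headings. For each, cast all 4 beams and compare to the given ranges.
  (5.5, 1.5, 285°): beam 1 = 5.1962 ≠ 7.0000 ✗
  (4.5, 8.5, 165°): beam 1 = 1.0000 ≠ 7.0000 ✗
  (1.5, 6.5, 345°): beam 1 = 0.5774 ≠ 7.0000 ✗
  …
  (3.5, 7.5, 75°): r_1=7.0000, r_2=3.0000, r_3=1.7321, r_4=1.0000 — all match ✓
No second candidate reproduces the full scan.

(x, y, θ) = (3.5, 7.5, 75°)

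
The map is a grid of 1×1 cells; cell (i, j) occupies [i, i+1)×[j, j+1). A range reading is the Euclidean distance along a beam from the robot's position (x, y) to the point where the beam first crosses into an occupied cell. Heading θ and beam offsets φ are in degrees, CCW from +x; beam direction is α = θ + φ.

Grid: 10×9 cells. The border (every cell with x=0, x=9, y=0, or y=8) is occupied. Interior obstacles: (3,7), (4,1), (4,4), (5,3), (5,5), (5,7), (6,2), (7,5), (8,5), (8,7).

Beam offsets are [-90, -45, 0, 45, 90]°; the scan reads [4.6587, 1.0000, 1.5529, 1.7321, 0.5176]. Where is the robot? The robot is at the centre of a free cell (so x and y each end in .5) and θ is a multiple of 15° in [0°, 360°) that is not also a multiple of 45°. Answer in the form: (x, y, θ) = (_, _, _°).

(x, y, θ) = (5.5, 2.5, 255°)

Enumerate (i+0.5, j+0.5, θ) over the 46 free cells and 16 admissible headings. For each, cast all 5 beams and compare to the given ranges.
  (8.5, 3.5, 120°): beam 1 = 0.5774 ≠ 4.6587 ✗
  (7.5, 4.5, 240°): beam 1 = 1.7321 ≠ 4.6587 ✗
  (6.5, 4.5, 120°): beam 1 = 1.0000 ≠ 4.6587 ✗
  (2.5, 6.5, 75°): beam 1 = 2.5882 ≠ 4.6587 ✗
  (6.5, 1.5, 150°): beam 1 = 0.5774 ≠ 4.6587 ✗
  …
  (5.5, 2.5, 255°): r_1=4.6587, r_2=1.0000, r_3=1.5529, r_4=1.7321, r_5=0.5176 — all match ✓
Unique over the lattice → pose = (5.5, 2.5, 255°).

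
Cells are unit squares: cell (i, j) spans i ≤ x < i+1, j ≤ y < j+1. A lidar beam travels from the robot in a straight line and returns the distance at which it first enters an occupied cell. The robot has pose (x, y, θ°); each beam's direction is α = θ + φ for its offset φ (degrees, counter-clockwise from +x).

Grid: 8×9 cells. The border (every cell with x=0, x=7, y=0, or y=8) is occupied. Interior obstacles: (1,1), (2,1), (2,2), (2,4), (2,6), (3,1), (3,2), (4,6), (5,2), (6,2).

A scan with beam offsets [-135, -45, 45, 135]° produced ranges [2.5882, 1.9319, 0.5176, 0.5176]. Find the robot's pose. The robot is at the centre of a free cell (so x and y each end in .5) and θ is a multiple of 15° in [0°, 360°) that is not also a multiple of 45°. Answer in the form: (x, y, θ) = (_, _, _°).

(x, y, θ) = (1.5, 7.5, 60°)

Candidates: 32 free-cell centres × 16 headings = 512 poses. Raycast each; keep the one whose scan matches to 4 dp.
  (3.5, 4.5, 345°): beam 1 = 0.5774 ≠ 2.5882 ✗
  (6.5, 6.5, 240°): beam 1 = 1.5529 ≠ 2.5882 ✗
  (1.5, 7.5, 75°): beam 1 = 1.0000 ≠ 2.5882 ✗
  (2.5, 5.5, 285°): beam 1 = 1.7321 ≠ 2.5882 ✗
  (3.5, 5.5, 195°): beam 1 = 1.0000 ≠ 2.5882 ✗
  …
  (1.5, 7.5, 60°): r_1=2.5882, r_2=1.9319, r_3=0.5176, r_4=0.5176 — all match ✓
No second candidate reproduces the full scan.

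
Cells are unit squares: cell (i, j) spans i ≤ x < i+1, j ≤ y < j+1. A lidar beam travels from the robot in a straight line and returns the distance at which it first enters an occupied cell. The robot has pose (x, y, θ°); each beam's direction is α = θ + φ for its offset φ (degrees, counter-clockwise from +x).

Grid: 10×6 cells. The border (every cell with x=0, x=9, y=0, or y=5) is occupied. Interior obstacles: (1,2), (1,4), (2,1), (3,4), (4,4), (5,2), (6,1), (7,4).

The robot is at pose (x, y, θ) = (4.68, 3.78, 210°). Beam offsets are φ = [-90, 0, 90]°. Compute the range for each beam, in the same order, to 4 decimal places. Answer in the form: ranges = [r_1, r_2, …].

beam 1: φ=-90°, α=120°
  d=(-0.5000,0.8660)  start (4,3)  tX=1.3600 tY=0.2540  stride 1/|dx|=2.0000 1/|dy|=1.1547
    cross y-line → (4,4), t=0.2540 (wall)
  → r_1 = 0.2540
beam 2: φ=0°, α=210°
  d=(-0.8660,-0.5000)  start (4,3)  tX=0.7852 tY=1.5600  stride 1/|dx|=1.1547 1/|dy|=2.0000
    cross x-line → (3,3), t=0.7852
    cross y-line → (3,2), t=1.5600
    cross x-line → (2,2), t=1.9399
    cross x-line → (1,2), t=3.0946 (wall)
  → r_2 = 3.0946
beam 3: φ=90°, α=300°
  d=(0.5000,-0.8660)  start (4,3)  tX=0.6400 tY=0.9007  stride 1/|dx|=2.0000 1/|dy|=1.1547
    cross x-line → (5,3), t=0.6400
    cross y-line → (5,2), t=0.9007 (wall)
  → r_3 = 0.9007

ranges = [0.2540, 3.0946, 0.9007]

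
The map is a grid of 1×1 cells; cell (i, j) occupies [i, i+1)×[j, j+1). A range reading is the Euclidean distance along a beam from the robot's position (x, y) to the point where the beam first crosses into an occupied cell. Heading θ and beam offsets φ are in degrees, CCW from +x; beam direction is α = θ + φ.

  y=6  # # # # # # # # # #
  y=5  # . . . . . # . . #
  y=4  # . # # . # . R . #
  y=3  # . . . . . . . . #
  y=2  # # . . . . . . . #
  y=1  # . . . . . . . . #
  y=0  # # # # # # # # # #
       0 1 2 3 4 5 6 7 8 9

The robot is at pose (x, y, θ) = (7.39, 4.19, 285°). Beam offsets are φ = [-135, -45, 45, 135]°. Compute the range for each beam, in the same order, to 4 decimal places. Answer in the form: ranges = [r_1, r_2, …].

ranges = [1.6050, 3.6835, 1.8591, 2.0900]

beam 1: φ=-135°, α=150°
  d=(-0.8660,0.5000)  start (7,4)  tX=0.4503 tY=1.6200  stride 1/|dx|=1.1547 1/|dy|=2.0000
    cross x-line → (6,4), t=0.4503
    cross x-line → (5,4), t=1.6050 (wall)
  → r_1 = 1.6050
beam 2: φ=-45°, α=240°
  d=(-0.5000,-0.8660)  start (7,4)  tX=0.7800 tY=0.2194  stride 1/|dx|=2.0000 1/|dy|=1.1547
    cross y-line → (7,3), t=0.2194
    cross x-line → (6,3), t=0.7800
    cross y-line → (6,2), t=1.3741
    cross y-line → (6,1), t=2.5288
    cross x-line → (5,1), t=2.7800
    cross y-line → (5,0), t=3.6835 (wall)
  → r_2 = 3.6835
beam 3: φ=45°, α=330°
  d=(0.8660,-0.5000)  start (7,4)  tX=0.7044 tY=0.3800  stride 1/|dx|=1.1547 1/|dy|=2.0000
    cross y-line → (7,3), t=0.3800
    cross x-line → (8,3), t=0.7044
    cross x-line → (9,3), t=1.8591 (wall)
  → r_3 = 1.8591
beam 4: φ=135°, α=60°
  d=(0.5000,0.8660)  start (7,4)  tX=1.2200 tY=0.9353  stride 1/|dx|=2.0000 1/|dy|=1.1547
    cross y-line → (7,5), t=0.9353
    cross x-line → (8,5), t=1.2200
    cross y-line → (8,6), t=2.0900 (wall)
  → r_4 = 2.0900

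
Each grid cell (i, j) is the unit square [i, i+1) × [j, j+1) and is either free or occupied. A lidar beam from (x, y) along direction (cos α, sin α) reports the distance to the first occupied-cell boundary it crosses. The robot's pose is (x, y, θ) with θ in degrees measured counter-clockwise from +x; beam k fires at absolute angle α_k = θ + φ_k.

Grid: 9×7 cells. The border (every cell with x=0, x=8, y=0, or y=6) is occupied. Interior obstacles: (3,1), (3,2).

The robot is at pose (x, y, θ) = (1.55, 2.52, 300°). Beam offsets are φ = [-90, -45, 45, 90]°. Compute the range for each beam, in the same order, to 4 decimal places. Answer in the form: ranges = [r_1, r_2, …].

beam 1: φ=-90°, α=210°
  d=(-0.8660,-0.5000)  start (1,2)  tX=0.6351 tY=1.0400  stride 1/|dx|=1.1547 1/|dy|=2.0000
    cross x-line → (0,2), t=0.6351 (wall)
  → r_1 = 0.6351
beam 2: φ=-45°, α=255°
  d=(-0.2588,-0.9659)  start (1,2)  tX=2.1250 tY=0.5383  stride 1/|dx|=3.8637 1/|dy|=1.0353
    cross y-line → (1,1), t=0.5383
    cross y-line → (1,0), t=1.5736 (wall)
  → r_2 = 1.5736
beam 3: φ=45°, α=345°
  d=(0.9659,-0.2588)  start (1,2)  tX=0.4659 tY=2.0091  stride 1/|dx|=1.0353 1/|dy|=3.8637
    cross x-line → (2,2), t=0.4659
    cross x-line → (3,2), t=1.5012 (wall)
  → r_3 = 1.5012
beam 4: φ=90°, α=30°
  d=(0.8660,0.5000)  start (1,2)  tX=0.5196 tY=0.9600  stride 1/|dx|=1.1547 1/|dy|=2.0000
    cross x-line → (2,2), t=0.5196
    cross y-line → (2,3), t=0.9600
    cross x-line → (3,3), t=1.6743
    cross x-line → (4,3), t=2.8290
    cross y-line → (4,4), t=2.9600
    cross x-line → (5,4), t=3.9837
    cross y-line → (5,5), t=4.9600
    cross x-line → (6,5), t=5.1384
    cross x-line → (7,5), t=6.2931
    cross y-line → (7,6), t=6.9600 (wall)
  → r_4 = 6.9600

ranges = [0.6351, 1.5736, 1.5012, 6.9600]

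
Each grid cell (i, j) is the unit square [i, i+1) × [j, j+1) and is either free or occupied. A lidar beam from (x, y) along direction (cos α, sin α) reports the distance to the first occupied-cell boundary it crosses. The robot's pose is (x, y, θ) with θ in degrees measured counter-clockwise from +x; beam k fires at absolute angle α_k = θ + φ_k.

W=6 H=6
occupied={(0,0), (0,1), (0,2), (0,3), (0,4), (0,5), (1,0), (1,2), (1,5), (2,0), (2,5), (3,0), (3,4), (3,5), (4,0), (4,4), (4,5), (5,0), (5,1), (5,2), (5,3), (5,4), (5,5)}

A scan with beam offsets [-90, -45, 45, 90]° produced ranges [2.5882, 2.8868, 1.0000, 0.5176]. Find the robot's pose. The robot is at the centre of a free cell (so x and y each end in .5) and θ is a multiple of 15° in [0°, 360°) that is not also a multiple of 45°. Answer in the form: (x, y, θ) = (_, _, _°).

The pose lattice has 13·16 = 208 candidates. Test each by forward raycasting.
  (3.5, 1.5, 195°): beam 1 = 3.6235 ≠ 2.5882 ✗
  (2.5, 4.5, 255°): beam 1 = 1.5529 ≠ 2.5882 ✗
  (2.5, 3.5, 300°): beam 1 = 1.0000 ≠ 2.5882 ✗
  (2.5, 3.5, 255°): beam 1 = 1.5529 ≠ 2.5882 ✗
  (2.5, 1.5, 285°): beam 1 = 1.5529 ≠ 2.5882 ✗
  …
  (3.5, 3.5, 345°): r_1=2.5882, r_2=2.8868, r_3=1.0000, r_4=0.5176 — all match ✓
Unique over the lattice → pose = (3.5, 3.5, 345°).

(x, y, θ) = (3.5, 3.5, 345°)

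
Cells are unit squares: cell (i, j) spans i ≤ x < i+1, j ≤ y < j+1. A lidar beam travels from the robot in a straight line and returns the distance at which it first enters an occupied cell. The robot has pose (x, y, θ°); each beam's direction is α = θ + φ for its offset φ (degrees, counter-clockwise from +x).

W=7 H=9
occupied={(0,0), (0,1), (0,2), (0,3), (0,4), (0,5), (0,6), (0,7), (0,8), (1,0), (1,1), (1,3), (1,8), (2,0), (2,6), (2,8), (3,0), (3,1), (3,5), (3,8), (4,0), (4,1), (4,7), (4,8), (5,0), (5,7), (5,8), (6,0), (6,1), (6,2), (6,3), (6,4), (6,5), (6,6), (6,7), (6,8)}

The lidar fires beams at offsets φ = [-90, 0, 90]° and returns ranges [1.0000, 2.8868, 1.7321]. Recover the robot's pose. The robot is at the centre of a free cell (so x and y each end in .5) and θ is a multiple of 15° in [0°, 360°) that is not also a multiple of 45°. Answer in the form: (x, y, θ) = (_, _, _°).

Candidates: 27 free-cell centres × 16 headings = 432 poses. Raycast each; keep the one whose scan matches to 4 dp.
  (4.5, 5.5, 255°): beam 1 = 0.5176 ≠ 1.0000 ✗
  (3.5, 6.5, 120°): beam 2 = 1.7321 ≠ 2.8868 ✗
  (1.5, 6.5, 240°): beam 1 = 0.5774 ≠ 1.0000 ✗
  (1.5, 2.5, 195°): beam 1 = 0.5176 ≠ 1.0000 ✗
  …
  (4.5, 4.5, 240°): r_1=1.0000, r_2=2.8868, r_3=1.7321 — all match ✓
Only this pose fits every beam.

(x, y, θ) = (4.5, 4.5, 240°)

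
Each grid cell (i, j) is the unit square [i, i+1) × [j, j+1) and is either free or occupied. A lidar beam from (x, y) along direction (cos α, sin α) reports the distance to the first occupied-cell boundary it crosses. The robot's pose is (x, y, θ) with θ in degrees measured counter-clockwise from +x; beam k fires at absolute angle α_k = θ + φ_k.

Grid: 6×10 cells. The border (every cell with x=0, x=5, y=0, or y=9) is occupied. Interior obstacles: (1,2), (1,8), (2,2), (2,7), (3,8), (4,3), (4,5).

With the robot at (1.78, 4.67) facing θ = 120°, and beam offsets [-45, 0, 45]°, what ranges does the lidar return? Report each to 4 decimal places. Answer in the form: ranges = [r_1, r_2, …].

ranges = [2.4122, 1.5600, 0.8075]

beam 1: φ=-45°, α=75°
  cosα=0.2588 sinα=0.9659 | (1,4) | tMaxX 0.8500 tMaxY 0.3416 | tΔX 3.8637 tΔY 1.0353
    t=0.3416 [y] (1,5)
    t=0.8500 [x] (2,5)
    t=1.3769 [y] (2,6)
    t=2.4122 [y] (2,7) — stop
  → r_1 = 2.4122
beam 2: φ=0°, α=120°
  cosα=-0.5000 sinα=0.8660 | (1,4) | tMaxX 1.5600 tMaxY 0.3811 | tΔX 2.0000 tΔY 1.1547
    t=0.3811 [y] (1,5)
    t=1.5358 [y] (1,6)
    t=1.5600 [x] (0,6) — stop
  → r_2 = 1.5600
beam 3: φ=45°, α=165°
  cosα=-0.9659 sinα=0.2588 | (1,4) | tMaxX 0.8075 tMaxY 1.2750 | tΔX 1.0353 tΔY 3.8637
    t=0.8075 [x] (0,4) — stop
  → r_3 = 0.8075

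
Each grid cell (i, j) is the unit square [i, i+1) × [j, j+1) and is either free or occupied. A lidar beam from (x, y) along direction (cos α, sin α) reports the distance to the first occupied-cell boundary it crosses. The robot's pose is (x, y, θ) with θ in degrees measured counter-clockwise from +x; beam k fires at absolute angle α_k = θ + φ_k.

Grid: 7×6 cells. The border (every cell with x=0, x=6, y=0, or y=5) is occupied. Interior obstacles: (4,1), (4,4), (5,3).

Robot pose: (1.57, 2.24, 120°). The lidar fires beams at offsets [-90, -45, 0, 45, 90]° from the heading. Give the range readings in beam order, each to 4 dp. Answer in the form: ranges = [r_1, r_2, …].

beam 1: φ=-90°, α=30°
  d=(0.8660,0.5000)  start (1,2)  tX=0.4965 tY=1.5200  stride 1/|dx|=1.1547 1/|dy|=2.0000
    cross x-line → (2,2), t=0.4965
    cross y-line → (2,3), t=1.5200
    cross x-line → (3,3), t=1.6512
    cross x-line → (4,3), t=2.8059
    cross y-line → (4,4), t=3.5200 (wall)
  → r_1 = 3.5200
beam 2: φ=-45°, α=75°
  d=(0.2588,0.9659)  start (1,2)  tX=1.6614 tY=0.7868  stride 1/|dx|=3.8637 1/|dy|=1.0353
    cross y-line → (1,3), t=0.7868
    cross x-line → (2,3), t=1.6614
    cross y-line → (2,4), t=1.8221
    cross y-line → (2,5), t=2.8574 (wall)
  → r_2 = 2.8574
beam 3: φ=0°, α=120°
  d=(-0.5000,0.8660)  start (1,2)  tX=1.1400 tY=0.8776  stride 1/|dx|=2.0000 1/|dy|=1.1547
    cross y-line → (1,3), t=0.8776
    cross x-line → (0,3), t=1.1400 (wall)
  → r_3 = 1.1400
beam 4: φ=45°, α=165°
  d=(-0.9659,0.2588)  start (1,2)  tX=0.5901 tY=2.9364  stride 1/|dx|=1.0353 1/|dy|=3.8637
    cross x-line → (0,2), t=0.5901 (wall)
  → r_4 = 0.5901
beam 5: φ=90°, α=210°
  d=(-0.8660,-0.5000)  start (1,2)  tX=0.6582 tY=0.4800  stride 1/|dx|=1.1547 1/|dy|=2.0000
    cross y-line → (1,1), t=0.4800
    cross x-line → (0,1), t=0.6582 (wall)
  → r_5 = 0.6582

ranges = [3.5200, 2.8574, 1.1400, 0.5901, 0.6582]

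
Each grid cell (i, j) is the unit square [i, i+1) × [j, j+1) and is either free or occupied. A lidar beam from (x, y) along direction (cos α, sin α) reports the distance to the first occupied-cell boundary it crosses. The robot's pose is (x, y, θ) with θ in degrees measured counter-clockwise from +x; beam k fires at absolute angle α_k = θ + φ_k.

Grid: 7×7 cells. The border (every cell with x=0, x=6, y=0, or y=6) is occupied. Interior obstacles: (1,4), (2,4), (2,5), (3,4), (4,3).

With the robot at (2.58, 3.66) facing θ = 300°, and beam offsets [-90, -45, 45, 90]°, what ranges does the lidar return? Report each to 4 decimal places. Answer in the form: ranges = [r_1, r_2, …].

ranges = [1.8244, 2.7538, 1.4701, 0.6800]

beam 1: φ=-90°, α=210°
  dir = (cos 210°, sin 210°) = (-0.8660, -0.5000); from cell (2,3)
  next x-line at t=0.6697, next y-line at t=1.3200; Δt_x=1.1547, Δt_y=2.0000
    x: enter (1,3) at t=0.6697
    y: enter (1,2) at t=1.3200
    x: enter (0,2) at t=1.8244 ← occupied
  → r_1 = 1.8244
beam 2: φ=-45°, α=255°
  dir = (cos 255°, sin 255°) = (-0.2588, -0.9659); from cell (2,3)
  next x-line at t=2.2409, next y-line at t=0.6833; Δt_x=3.8637, Δt_y=1.0353
    y: enter (2,2) at t=0.6833
    y: enter (2,1) at t=1.7186
    x: enter (1,1) at t=2.2409
    y: enter (1,0) at t=2.7538 ← occupied
  → r_2 = 2.7538
beam 3: φ=45°, α=345°
  dir = (cos 345°, sin 345°) = (0.9659, -0.2588); from cell (2,3)
  next x-line at t=0.4348, next y-line at t=2.5500; Δt_x=1.0353, Δt_y=3.8637
    x: enter (3,3) at t=0.4348
    x: enter (4,3) at t=1.4701 ← occupied
  → r_3 = 1.4701
beam 4: φ=90°, α=30°
  dir = (cos 30°, sin 30°) = (0.8660, 0.5000); from cell (2,3)
  next x-line at t=0.4850, next y-line at t=0.6800; Δt_x=1.1547, Δt_y=2.0000
    x: enter (3,3) at t=0.4850
    y: enter (3,4) at t=0.6800 ← occupied
  → r_4 = 0.6800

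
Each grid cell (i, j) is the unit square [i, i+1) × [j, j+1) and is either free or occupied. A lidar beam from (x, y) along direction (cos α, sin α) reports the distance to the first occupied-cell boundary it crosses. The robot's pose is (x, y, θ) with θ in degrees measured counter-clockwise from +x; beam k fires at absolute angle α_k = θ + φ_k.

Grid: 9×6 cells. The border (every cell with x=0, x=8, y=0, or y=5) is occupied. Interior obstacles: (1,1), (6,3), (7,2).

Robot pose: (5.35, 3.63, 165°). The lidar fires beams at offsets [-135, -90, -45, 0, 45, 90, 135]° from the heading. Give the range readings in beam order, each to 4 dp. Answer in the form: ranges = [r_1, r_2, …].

beam 1: φ=-135°, α=30°
  d=(0.8660,0.5000)  start (5,3)  tX=0.7506 tY=0.7400  stride 1/|dx|=1.1547 1/|dy|=2.0000
    cross y-line → (5,4), t=0.7400
    cross x-line → (6,4), t=0.7506
    cross x-line → (7,4), t=1.9053
    cross y-line → (7,5), t=2.7400 (wall)
  → r_1 = 2.7400
beam 2: φ=-90°, α=75°
  d=(0.2588,0.9659)  start (5,3)  tX=2.5114 tY=0.3831  stride 1/|dx|=3.8637 1/|dy|=1.0353
    cross y-line → (5,4), t=0.3831
    cross y-line → (5,5), t=1.4183 (wall)
  → r_2 = 1.4183
beam 3: φ=-45°, α=120°
  d=(-0.5000,0.8660)  start (5,3)  tX=0.7000 tY=0.4272  stride 1/|dx|=2.0000 1/|dy|=1.1547
    cross y-line → (5,4), t=0.4272
    cross x-line → (4,4), t=0.7000
    cross y-line → (4,5), t=1.5819 (wall)
  → r_3 = 1.5819
beam 4: φ=0°, α=165°
  d=(-0.9659,0.2588)  start (5,3)  tX=0.3623 tY=1.4296  stride 1/|dx|=1.0353 1/|dy|=3.8637
    cross x-line → (4,3), t=0.3623
    cross x-line → (3,3), t=1.3976
    cross y-line → (3,4), t=1.4296
    cross x-line → (2,4), t=2.4329
    cross x-line → (1,4), t=3.4682
    cross x-line → (0,4), t=4.5035 (wall)
  → r_4 = 4.5035
beam 5: φ=45°, α=210°
  d=(-0.8660,-0.5000)  start (5,3)  tX=0.4041 tY=1.2600  stride 1/|dx|=1.1547 1/|dy|=2.0000
    cross x-line → (4,3), t=0.4041
    cross y-line → (4,2), t=1.2600
    cross x-line → (3,2), t=1.5588
    cross x-line → (2,2), t=2.7135
    cross y-line → (2,1), t=3.2600
    cross x-line → (1,1), t=3.8682 (wall)
  → r_5 = 3.8682
beam 6: φ=90°, α=255°
  d=(-0.2588,-0.9659)  start (5,3)  tX=1.3523 tY=0.6522  stride 1/|dx|=3.8637 1/|dy|=1.0353
    cross y-line → (5,2), t=0.6522
    cross x-line → (4,2), t=1.3523
    cross y-line → (4,1), t=1.6875
    cross y-line → (4,0), t=2.7228 (wall)
  → r_6 = 2.7228
beam 7: φ=135°, α=300°
  d=(0.5000,-0.8660)  start (5,3)  tX=1.3000 tY=0.7275  stride 1/|dx|=2.0000 1/|dy|=1.1547
    cross y-line → (5,2), t=0.7275
    cross x-line → (6,2), t=1.3000
    cross y-line → (6,1), t=1.8822
    cross y-line → (6,0), t=3.0369 (wall)
  → r_7 = 3.0369

ranges = [2.7400, 1.4183, 1.5819, 4.5035, 3.8682, 2.7228, 3.0369]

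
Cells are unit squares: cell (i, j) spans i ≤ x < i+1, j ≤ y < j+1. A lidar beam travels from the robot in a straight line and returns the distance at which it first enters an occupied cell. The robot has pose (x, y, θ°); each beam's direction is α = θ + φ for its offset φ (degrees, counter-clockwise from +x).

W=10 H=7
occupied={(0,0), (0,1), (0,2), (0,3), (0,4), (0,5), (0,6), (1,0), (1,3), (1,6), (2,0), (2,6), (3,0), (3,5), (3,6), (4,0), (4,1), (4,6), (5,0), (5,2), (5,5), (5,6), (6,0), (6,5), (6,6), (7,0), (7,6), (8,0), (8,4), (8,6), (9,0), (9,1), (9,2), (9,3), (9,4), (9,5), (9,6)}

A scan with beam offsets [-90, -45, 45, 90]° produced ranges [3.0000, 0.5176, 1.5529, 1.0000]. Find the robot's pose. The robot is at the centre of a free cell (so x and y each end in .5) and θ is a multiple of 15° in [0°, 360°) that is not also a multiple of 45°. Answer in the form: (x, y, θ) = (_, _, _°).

(x, y, θ) = (7.5, 4.5, 30°)

The pose lattice has 33·16 = 528 candidates. Test each by forward raycasting.
  (7.5, 1.5, 60°): beam 1 = 1.0000 ≠ 3.0000 ✗
  (4.5, 4.5, 165°): beam 1 = 1.5529 ≠ 3.0000 ✗
  (8.5, 1.5, 60°): beam 1 = 0.5774 ≠ 3.0000 ✗
  (1.5, 4.5, 105°): beam 1 = 1.9319 ≠ 3.0000 ✗
  …
  (7.5, 4.5, 30°): r_1=3.0000, r_2=0.5176, r_3=1.5529, r_4=1.0000 — all match ✓
No second candidate reproduces the full scan.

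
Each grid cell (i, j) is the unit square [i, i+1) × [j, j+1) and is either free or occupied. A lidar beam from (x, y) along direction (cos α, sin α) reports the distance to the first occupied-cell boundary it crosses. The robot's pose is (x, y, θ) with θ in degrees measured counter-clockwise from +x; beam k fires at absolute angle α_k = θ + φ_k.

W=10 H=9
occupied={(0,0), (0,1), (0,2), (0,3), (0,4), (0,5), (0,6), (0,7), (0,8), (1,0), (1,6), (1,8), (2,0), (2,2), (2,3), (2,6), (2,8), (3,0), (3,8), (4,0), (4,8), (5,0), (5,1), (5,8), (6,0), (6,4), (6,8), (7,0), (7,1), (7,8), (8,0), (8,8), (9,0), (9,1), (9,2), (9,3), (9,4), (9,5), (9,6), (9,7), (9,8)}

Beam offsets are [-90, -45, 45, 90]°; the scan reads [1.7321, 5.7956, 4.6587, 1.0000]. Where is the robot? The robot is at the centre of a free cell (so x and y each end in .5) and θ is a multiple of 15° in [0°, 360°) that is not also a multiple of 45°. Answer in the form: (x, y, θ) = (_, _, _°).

Candidates: 49 free-cell centres × 16 headings = 784 poses. Raycast each; keep the one whose scan matches to 4 dp.
  (3.5, 7.5, 345°): beam 1 = 3.6235 ≠ 1.7321 ✗
  (1.5, 1.5, 165°): beam 1 = 1.9319 ≠ 1.7321 ✗
  (2.5, 4.5, 210°): beam 2 = 1.5529 ≠ 5.7956 ✗
  (8.5, 5.5, 345°): beam 1 = 3.6235 ≠ 1.7321 ✗
  …
  (8.5, 6.5, 210°): r_1=1.7321, r_2=5.7956, r_3=4.6587, r_4=1.0000 — all match ✓
No second candidate reproduces the full scan.

(x, y, θ) = (8.5, 6.5, 210°)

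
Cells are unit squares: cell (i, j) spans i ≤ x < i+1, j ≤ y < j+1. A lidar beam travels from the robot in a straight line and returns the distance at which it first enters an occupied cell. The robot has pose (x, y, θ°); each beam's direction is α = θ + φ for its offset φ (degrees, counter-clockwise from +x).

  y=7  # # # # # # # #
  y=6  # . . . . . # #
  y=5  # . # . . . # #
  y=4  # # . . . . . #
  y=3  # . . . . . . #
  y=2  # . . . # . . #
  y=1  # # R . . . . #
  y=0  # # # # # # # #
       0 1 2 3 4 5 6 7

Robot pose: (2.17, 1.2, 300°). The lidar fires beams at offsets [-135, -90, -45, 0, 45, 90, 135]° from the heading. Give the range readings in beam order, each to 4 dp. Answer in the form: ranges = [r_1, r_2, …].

beam 1: φ=-135°, α=165°
  d=(-0.9659,0.2588)  start (2,1)  tX=0.1760 tY=3.0910  stride 1/|dx|=1.0353 1/|dy|=3.8637
    cross x-line → (1,1), t=0.1760 (wall)
  → r_1 = 0.1760
beam 2: φ=-90°, α=210°
  d=(-0.8660,-0.5000)  start (2,1)  tX=0.1963 tY=0.4000  stride 1/|dx|=1.1547 1/|dy|=2.0000
    cross x-line → (1,1), t=0.1963 (wall)
  → r_2 = 0.1963
beam 3: φ=-45°, α=255°
  d=(-0.2588,-0.9659)  start (2,1)  tX=0.6568 tY=0.2071  stride 1/|dx|=3.8637 1/|dy|=1.0353
    cross y-line → (2,0), t=0.2071 (wall)
  → r_3 = 0.2071
beam 4: φ=0°, α=300°
  d=(0.5000,-0.8660)  start (2,1)  tX=1.6600 tY=0.2309  stride 1/|dx|=2.0000 1/|dy|=1.1547
    cross y-line → (2,0), t=0.2309 (wall)
  → r_4 = 0.2309
beam 5: φ=45°, α=345°
  d=(0.9659,-0.2588)  start (2,1)  tX=0.8593 tY=0.7727  stride 1/|dx|=1.0353 1/|dy|=3.8637
    cross y-line → (2,0), t=0.7727 (wall)
  → r_5 = 0.7727
beam 6: φ=90°, α=30°
  d=(0.8660,0.5000)  start (2,1)  tX=0.9584 tY=1.6000  stride 1/|dx|=1.1547 1/|dy|=2.0000
    cross x-line → (3,1), t=0.9584
    cross y-line → (3,2), t=1.6000
    cross x-line → (4,2), t=2.1131 (wall)
  → r_6 = 2.1131
beam 7: φ=135°, α=75°
  d=(0.2588,0.9659)  start (2,1)  tX=3.2069 tY=0.8282  stride 1/|dx|=3.8637 1/|dy|=1.0353
    cross y-line → (2,2), t=0.8282
    cross y-line → (2,3), t=1.8635
    cross y-line → (2,4), t=2.8988
    cross x-line → (3,4), t=3.2069
    cross y-line → (3,5), t=3.9340
    cross y-line → (3,6), t=4.9693
    cross y-line → (3,7), t=6.0046 (wall)
  → r_7 = 6.0046

ranges = [0.1760, 0.1963, 0.2071, 0.2309, 0.7727, 2.1131, 6.0046]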